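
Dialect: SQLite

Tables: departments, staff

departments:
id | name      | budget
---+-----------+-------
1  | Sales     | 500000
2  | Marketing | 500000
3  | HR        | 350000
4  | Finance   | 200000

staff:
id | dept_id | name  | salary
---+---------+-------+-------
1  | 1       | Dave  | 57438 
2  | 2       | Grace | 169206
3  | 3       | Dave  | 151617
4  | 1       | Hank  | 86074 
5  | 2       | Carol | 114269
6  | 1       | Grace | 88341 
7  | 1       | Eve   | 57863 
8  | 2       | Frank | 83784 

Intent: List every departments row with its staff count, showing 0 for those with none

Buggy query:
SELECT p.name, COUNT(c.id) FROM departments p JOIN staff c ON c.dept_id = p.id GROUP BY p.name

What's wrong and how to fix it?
Bug: INNER JOIN drops departments rows that have no matching staff rows

Fix: Switch to LEFT JOIN to retain unmatched parent rows

Corrected query:
SELECT p.name, COUNT(c.id) FROM departments p LEFT JOIN staff c ON c.dept_id = p.id GROUP BY p.name

Result:
name      | COUNT(c.id)
----------+------------
Finance   | 0          
HR        | 1          
Marketing | 3          
Sales     | 4          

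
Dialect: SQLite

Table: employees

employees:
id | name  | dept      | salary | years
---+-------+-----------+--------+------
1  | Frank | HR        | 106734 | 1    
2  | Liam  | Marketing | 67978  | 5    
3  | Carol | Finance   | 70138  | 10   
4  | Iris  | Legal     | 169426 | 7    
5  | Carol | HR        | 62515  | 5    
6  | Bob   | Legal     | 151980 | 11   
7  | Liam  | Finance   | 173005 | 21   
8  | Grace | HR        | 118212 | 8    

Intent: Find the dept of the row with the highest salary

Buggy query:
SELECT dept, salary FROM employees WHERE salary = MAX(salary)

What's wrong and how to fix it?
Bug: WHERE is evaluated per row; an aggregate over the whole table isn't defined there

Fix: Wrap MAX in a scalar subquery so WHERE compares against a single value

Corrected query:
SELECT dept, salary FROM employees WHERE salary = (SELECT MAX(salary) FROM employees)

Result:
dept    | salary
--------+-------
Finance | 173005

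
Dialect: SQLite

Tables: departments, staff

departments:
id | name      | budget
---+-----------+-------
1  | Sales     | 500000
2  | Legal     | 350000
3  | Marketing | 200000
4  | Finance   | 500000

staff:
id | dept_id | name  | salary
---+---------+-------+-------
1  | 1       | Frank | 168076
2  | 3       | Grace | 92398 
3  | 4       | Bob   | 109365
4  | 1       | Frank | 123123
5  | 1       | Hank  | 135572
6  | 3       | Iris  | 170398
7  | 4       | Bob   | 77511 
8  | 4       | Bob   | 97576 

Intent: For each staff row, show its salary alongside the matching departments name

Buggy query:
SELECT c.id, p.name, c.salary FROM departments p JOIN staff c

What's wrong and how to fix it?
Bug: JOIN with no ON clause produces a cartesian product; every staff row pairs with every departments row

Fix: Add ON c.dept_id = p.id to the JOIN

Corrected query:
SELECT c.id, p.name, c.salary FROM departments p JOIN staff c ON c.dept_id = p.id

Result:
id | name      | salary
---+-----------+-------
1  | Sales     | 168076
2  | Marketing | 92398 
3  | Finance   | 109365
4  | Sales     | 123123
5  | Sales     | 135572
6  | Marketing | 170398
7  | Finance   | 77511 
8  | Finance   | 97576 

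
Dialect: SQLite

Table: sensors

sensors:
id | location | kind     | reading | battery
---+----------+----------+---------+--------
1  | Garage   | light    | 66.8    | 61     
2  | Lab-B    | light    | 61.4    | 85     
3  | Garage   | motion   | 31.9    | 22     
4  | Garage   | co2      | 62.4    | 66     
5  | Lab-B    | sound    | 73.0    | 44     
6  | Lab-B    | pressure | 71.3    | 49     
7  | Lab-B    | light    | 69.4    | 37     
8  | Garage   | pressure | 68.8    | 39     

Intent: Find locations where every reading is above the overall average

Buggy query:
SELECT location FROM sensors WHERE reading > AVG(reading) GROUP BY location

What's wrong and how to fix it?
Bug: WHERE evaluates per row before aggregation, so AVG() is unavailable

Fix: Compute the overall average in a scalar subquery and compare each group's MIN against it in HAVING

Corrected query:
SELECT location FROM sensors GROUP BY location HAVING MIN(reading) > (SELECT AVG(reading) FROM sensors)

Result:
(no rows)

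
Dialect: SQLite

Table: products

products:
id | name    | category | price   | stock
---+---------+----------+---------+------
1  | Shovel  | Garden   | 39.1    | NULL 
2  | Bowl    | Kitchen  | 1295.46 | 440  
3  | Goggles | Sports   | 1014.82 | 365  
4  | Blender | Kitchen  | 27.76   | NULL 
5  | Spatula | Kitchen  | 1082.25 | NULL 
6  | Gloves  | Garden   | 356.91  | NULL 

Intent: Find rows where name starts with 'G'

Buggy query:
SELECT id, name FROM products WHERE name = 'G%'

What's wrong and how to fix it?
Bug: '=' compares the literal string including the % character; pattern matching needs LIKE

Fix: Use LIKE for wildcard pattern matching

Corrected query:
SELECT id, name FROM products WHERE name LIKE 'G%'

Result:
id | name   
---+--------
3  | Goggles
6  | Gloves 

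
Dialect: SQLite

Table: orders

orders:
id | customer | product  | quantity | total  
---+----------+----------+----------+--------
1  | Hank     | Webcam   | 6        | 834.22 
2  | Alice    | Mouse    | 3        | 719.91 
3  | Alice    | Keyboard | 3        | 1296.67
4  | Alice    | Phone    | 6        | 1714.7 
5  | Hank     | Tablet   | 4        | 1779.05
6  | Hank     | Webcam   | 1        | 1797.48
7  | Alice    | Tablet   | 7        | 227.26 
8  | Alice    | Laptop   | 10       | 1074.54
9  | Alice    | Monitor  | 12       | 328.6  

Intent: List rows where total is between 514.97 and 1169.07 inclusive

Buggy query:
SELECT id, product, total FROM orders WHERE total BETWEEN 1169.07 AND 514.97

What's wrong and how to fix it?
Bug: The bounds are reversed; BETWEEN a AND b requires a <= b to match anything

Fix: Swap the bounds so the smaller value comes first

Corrected query:
SELECT id, product, total FROM orders WHERE total BETWEEN 514.97 AND 1169.07

Result:
id | product | total  
---+---------+--------
1  | Webcam  | 834.22 
2  | Mouse   | 719.91 
8  | Laptop  | 1074.54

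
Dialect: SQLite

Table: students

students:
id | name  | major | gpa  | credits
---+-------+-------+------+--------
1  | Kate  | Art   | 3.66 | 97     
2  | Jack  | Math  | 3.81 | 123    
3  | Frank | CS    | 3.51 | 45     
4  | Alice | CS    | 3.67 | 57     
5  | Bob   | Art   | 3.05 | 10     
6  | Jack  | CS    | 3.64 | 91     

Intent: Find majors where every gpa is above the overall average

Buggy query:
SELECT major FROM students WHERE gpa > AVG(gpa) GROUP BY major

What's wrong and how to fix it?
Bug: AVG() is an aggregate; it can't sit directly in WHERE

Fix: Use a subquery for AVG and a HAVING MIN(...) filter so the condition holds for every row in the group

Corrected query:
SELECT major FROM students GROUP BY major HAVING MIN(gpa) > (SELECT AVG(gpa) FROM students)

Result:
major
-----
Math 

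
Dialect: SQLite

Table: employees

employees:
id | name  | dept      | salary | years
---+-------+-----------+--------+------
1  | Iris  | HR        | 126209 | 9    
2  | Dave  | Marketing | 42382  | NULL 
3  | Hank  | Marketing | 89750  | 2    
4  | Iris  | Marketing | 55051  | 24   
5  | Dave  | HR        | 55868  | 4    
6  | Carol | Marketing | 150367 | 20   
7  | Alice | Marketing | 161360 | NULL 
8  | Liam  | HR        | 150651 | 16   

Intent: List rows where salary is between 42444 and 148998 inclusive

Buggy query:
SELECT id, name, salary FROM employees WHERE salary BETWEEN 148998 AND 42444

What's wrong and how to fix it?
Bug: BETWEEN expects the lower bound first; with 148998 AND 42444 the range is empty

Fix: Swap the bounds so the smaller value comes first

Corrected query:
SELECT id, name, salary FROM employees WHERE salary BETWEEN 42444 AND 148998

Result:
id | name | salary
---+------+-------
1  | Iris | 126209
3  | Hank | 89750 
4  | Iris | 55051 
5  | Dave | 55868 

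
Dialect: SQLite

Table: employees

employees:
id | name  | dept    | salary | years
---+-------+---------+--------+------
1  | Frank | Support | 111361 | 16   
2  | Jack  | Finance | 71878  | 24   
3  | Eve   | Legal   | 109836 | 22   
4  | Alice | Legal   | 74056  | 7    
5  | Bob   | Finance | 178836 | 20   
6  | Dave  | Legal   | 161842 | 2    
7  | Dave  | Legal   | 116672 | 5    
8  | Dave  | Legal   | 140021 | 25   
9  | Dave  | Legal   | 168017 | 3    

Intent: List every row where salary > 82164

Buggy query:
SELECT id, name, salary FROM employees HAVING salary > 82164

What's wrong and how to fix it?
Bug: HAVING filters the output of aggregation, but this query has no GROUP BY and no aggregate functions, so SQLite rejects it (HAVING clause on a non-aggregate query); the condition here is per row

Fix: Use WHERE for row-level filtering

Corrected query:
SELECT id, name, salary FROM employees WHERE salary > 82164

Result:
id | name  | salary
---+-------+-------
1  | Frank | 111361
3  | Eve   | 109836
5  | Bob   | 178836
6  | Dave  | 161842
7  | Dave  | 116672
8  | Dave  | 140021
9  | Dave  | 168017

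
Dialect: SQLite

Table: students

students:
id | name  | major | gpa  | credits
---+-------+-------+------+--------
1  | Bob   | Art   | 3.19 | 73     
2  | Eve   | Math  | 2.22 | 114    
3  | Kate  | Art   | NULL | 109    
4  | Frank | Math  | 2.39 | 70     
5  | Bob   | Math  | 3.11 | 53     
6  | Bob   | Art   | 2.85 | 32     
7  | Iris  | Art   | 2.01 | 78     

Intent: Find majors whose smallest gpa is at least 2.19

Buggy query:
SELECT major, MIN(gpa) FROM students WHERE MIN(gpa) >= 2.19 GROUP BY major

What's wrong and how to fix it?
Bug: Aggregates like MIN are computed per group after WHERE runs

Fix: Use HAVING for the per-group MIN condition

Corrected query:
SELECT major, MIN(gpa) FROM students GROUP BY major HAVING MIN(gpa) >= 2.19

Result:
major | MIN(gpa)
------+---------
Math  | 2.22    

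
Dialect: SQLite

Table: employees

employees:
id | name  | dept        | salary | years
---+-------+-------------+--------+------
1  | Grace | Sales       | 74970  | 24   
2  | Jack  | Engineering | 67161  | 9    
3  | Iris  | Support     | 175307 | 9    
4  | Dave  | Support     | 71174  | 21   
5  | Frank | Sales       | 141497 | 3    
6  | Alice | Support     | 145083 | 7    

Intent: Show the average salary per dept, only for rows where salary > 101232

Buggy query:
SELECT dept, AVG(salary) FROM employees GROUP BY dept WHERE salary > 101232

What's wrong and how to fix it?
Bug: Row-level WHERE must come before GROUP BY in the clause order

Fix: Place WHERE between FROM and GROUP BY

Corrected query:
SELECT dept, AVG(salary) FROM employees WHERE salary > 101232 GROUP BY dept

Result:
dept    | AVG(salary)
--------+------------
Sales   | 141497     
Support | 160195     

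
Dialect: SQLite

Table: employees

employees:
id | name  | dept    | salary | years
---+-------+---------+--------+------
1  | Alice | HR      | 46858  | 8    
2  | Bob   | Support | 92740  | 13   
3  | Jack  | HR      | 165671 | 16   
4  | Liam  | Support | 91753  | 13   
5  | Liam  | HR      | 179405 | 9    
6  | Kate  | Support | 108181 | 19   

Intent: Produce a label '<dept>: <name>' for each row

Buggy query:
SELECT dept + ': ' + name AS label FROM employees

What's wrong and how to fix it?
Bug: '+' is numeric addition; on text columns SQLite converts them to 0 instead of concatenating

Fix: Replace + with || to concatenate text

Corrected query:
SELECT dept || ': ' || name AS label FROM employees

Result:
label        
-------------
HR: Alice    
Support: Bob 
HR: Jack     
Support: Liam
HR: Liam     
Support: Kate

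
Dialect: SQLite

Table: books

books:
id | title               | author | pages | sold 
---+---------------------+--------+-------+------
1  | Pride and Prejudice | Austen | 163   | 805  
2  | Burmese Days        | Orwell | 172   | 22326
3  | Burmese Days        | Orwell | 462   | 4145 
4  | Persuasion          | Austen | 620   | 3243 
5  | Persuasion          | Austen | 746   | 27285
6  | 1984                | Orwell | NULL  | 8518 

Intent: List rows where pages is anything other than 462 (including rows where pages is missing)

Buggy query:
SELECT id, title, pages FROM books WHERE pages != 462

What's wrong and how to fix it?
Bug: 'pages != 462' is unknown when pages is NULL, so NULL rows are silently excluded

Fix: Add an explicit OR pages IS NULL to include the missing-value rows

Corrected query:
SELECT id, title, pages FROM books WHERE pages != 462 OR pages IS NULL

Result:
id | title               | pages
---+---------------------+------
1  | Pride and Prejudice | 163  
2  | Burmese Days        | 172  
4  | Persuasion          | 620  
5  | Persuasion          | 746  
6  | 1984                | NULL 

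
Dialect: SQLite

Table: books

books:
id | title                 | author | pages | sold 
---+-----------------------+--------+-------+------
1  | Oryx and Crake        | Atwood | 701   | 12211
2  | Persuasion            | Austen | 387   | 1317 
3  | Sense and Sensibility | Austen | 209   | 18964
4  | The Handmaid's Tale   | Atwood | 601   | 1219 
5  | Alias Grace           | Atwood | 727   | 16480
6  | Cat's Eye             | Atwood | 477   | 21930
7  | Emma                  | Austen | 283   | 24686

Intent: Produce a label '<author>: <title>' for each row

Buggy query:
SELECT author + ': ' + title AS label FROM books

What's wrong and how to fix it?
Bug: '+' is numeric addition; on text columns SQLite converts them to 0 instead of concatenating

Fix: Replace + with || to concatenate text

Corrected query:
SELECT author || ': ' || title AS label FROM books

Result:
label                        
-----------------------------
Atwood: Oryx and Crake       
Austen: Persuasion           
Austen: Sense and Sensibility
Atwood: The Handmaid's Tale  
Atwood: Alias Grace          
Atwood: Cat's Eye            
Austen: Emma                 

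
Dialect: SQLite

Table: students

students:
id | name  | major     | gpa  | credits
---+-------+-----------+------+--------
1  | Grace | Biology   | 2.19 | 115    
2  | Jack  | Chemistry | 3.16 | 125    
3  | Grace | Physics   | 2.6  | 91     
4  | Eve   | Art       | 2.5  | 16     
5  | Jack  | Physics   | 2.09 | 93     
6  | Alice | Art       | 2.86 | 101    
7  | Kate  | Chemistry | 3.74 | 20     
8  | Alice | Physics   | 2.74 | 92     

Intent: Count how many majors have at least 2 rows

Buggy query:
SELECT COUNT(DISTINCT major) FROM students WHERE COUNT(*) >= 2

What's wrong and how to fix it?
Bug: WHERE filters individual rows, not groups, so a group-level COUNT is invalid there

Fix: Use a subquery that GROUPs and filters with HAVING, then count its rows

Corrected query:
SELECT COUNT(*) FROM (SELECT major FROM students GROUP BY major HAVING COUNT(*) >= 2)

Result:
COUNT(*)
--------
3       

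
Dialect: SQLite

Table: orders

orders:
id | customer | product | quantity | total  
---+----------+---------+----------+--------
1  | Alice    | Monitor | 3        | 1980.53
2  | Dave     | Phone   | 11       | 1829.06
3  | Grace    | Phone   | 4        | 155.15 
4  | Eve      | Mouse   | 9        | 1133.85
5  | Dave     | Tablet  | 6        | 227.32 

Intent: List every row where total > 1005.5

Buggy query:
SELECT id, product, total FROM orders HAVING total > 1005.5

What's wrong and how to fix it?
Bug: This is a non-aggregate query (no GROUP BY, no aggregates), so in SQLite the HAVING clause is invalid here; a row-level condition belongs in WHERE

Fix: Replace HAVING with WHERE since the condition applies to individual rows

Corrected query:
SELECT id, product, total FROM orders WHERE total > 1005.5

Result:
id | product | total  
---+---------+--------
1  | Monitor | 1980.53
2  | Phone   | 1829.06
4  | Mouse   | 1133.85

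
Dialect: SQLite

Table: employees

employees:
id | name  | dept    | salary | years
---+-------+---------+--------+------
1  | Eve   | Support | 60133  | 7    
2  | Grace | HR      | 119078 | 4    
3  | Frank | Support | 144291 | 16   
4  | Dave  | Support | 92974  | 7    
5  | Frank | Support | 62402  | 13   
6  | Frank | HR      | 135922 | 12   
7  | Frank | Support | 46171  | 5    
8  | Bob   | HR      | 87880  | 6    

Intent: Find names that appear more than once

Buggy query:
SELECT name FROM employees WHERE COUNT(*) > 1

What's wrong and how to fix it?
Bug: WHERE can't reference COUNT(*); aggregates are computed after WHERE

Fix: GROUP BY name, then filter groups with HAVING COUNT(*) > 1

Corrected query:
SELECT name FROM employees GROUP BY name HAVING COUNT(*) > 1

Result:
name 
-----
Frank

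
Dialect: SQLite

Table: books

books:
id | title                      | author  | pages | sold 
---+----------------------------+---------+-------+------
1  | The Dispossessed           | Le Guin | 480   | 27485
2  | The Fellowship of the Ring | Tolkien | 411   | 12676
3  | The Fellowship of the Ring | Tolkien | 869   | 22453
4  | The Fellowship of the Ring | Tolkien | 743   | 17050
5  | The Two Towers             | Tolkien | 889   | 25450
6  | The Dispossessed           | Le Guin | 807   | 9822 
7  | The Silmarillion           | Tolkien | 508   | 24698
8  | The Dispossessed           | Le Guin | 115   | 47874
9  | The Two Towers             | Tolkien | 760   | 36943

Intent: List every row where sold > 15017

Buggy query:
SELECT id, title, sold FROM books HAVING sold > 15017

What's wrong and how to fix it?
Bug: HAVING filters the output of aggregation, but this query has no GROUP BY and no aggregate functions, so SQLite rejects it (HAVING clause on a non-aggregate query); the condition here is per row

Fix: Use WHERE for row-level filtering

Corrected query:
SELECT id, title, sold FROM books WHERE sold > 15017

Result:
id | title                      | sold 
---+----------------------------+------
1  | The Dispossessed           | 27485
3  | The Fellowship of the Ring | 22453
4  | The Fellowship of the Ring | 17050
5  | The Two Towers             | 25450
7  | The Silmarillion           | 24698
8  | The Dispossessed           | 47874
9  | The Two Towers             | 36943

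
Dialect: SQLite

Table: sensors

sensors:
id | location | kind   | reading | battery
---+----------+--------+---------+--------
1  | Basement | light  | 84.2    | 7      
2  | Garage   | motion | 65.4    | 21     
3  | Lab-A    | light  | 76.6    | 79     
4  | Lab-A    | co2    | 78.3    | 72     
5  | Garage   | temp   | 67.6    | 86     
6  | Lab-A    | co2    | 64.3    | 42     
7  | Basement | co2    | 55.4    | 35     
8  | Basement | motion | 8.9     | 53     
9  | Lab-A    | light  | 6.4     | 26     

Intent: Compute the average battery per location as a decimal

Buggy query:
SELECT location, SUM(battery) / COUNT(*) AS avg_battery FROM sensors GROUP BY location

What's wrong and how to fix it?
Bug: SUM(battery) and COUNT(*) are both integers; the division truncates the fractional part

Fix: Multiply by 1.0 (or CAST to REAL) to force floating-point division

Corrected query:
SELECT location, SUM(battery) * 1.0 / COUNT(*) AS avg_battery FROM sensors GROUP BY location

Result:
location | avg_battery
---------+------------
Basement | 31.666667  
Garage   | 53.5       
Lab-A    | 54.75      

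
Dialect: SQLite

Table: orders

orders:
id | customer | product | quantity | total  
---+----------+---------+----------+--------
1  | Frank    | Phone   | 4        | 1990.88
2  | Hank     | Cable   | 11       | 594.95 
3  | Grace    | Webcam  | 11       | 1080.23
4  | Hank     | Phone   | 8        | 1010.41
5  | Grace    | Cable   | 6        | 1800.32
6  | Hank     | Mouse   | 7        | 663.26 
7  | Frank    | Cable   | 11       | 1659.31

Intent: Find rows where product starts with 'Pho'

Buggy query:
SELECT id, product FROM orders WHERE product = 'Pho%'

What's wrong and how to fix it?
Bug: Wildcards only work with LIKE; '=' treats '%' as a literal character

Fix: Replace '=' with LIKE so 'Pho%' is treated as a pattern

Corrected query:
SELECT id, product FROM orders WHERE product LIKE 'Pho%'

Result:
id | product
---+--------
1  | Phone  
4  | Phone  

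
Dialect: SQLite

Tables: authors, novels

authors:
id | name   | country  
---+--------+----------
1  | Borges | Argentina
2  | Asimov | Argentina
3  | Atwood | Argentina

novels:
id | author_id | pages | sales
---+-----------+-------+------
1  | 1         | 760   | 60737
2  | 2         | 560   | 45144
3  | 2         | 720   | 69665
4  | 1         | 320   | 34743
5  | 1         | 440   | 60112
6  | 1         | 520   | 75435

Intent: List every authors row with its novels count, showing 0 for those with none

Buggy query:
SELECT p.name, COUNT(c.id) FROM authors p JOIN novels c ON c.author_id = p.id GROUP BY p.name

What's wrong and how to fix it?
Bug: An inner join excludes parents with zero children

Fix: Switch to LEFT JOIN to retain unmatched parent rows

Corrected query:
SELECT p.name, COUNT(c.id) FROM authors p LEFT JOIN novels c ON c.author_id = p.id GROUP BY p.name

Result:
name   | COUNT(c.id)
-------+------------
Asimov | 2          
Atwood | 0          
Borges | 4          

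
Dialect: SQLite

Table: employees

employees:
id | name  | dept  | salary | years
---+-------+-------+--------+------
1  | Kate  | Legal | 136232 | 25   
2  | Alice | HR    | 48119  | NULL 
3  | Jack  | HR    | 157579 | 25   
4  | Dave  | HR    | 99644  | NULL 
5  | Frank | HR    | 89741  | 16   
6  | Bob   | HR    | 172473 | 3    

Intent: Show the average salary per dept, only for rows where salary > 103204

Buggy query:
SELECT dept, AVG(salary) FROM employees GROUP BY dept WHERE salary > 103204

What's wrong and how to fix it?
Bug: Row-level WHERE must come before GROUP BY in the clause order

Fix: Move the WHERE clause before GROUP BY

Corrected query:
SELECT dept, AVG(salary) FROM employees WHERE salary > 103204 GROUP BY dept

Result:
dept  | AVG(salary)
------+------------
HR    | 165026     
Legal | 136232     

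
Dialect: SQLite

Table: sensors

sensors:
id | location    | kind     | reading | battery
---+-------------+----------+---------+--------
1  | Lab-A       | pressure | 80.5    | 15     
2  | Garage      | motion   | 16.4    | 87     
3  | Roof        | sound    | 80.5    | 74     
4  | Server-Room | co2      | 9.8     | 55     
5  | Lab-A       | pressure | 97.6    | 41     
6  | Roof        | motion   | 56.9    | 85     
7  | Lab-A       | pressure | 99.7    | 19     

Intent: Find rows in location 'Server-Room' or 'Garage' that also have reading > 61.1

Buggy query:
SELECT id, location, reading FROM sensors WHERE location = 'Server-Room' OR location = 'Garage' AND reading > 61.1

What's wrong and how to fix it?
Bug: AND binds tighter than OR, so this parses as location = 'Server-Room' OR (location = 'Garage' AND reading > 61.1)

Fix: Group the OR with parentheses (or use IN), then AND the threshold

Corrected query:
SELECT id, location, reading FROM sensors WHERE (location = 'Server-Room' OR location = 'Garage') AND reading > 61.1

Result:
(no rows)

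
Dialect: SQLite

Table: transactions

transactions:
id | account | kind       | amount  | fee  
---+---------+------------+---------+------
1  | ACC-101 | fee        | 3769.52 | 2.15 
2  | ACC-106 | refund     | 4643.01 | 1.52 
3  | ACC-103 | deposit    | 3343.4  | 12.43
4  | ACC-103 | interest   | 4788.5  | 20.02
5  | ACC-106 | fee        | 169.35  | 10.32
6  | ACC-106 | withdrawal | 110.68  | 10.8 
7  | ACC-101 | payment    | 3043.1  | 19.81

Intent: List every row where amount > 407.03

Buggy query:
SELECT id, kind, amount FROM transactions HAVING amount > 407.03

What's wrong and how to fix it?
Bug: HAVING filters the output of aggregation, but this query has no GROUP BY and no aggregate functions, so SQLite rejects it (HAVING clause on a non-aggregate query); the condition here is per row

Fix: Replace HAVING with WHERE since the condition applies to individual rows

Corrected query:
SELECT id, kind, amount FROM transactions WHERE amount > 407.03

Result:
id | kind     | amount 
---+----------+--------
1  | fee      | 3769.52
2  | refund   | 4643.01
3  | deposit  | 3343.4 
4  | interest | 4788.5 
7  | payment  | 3043.1 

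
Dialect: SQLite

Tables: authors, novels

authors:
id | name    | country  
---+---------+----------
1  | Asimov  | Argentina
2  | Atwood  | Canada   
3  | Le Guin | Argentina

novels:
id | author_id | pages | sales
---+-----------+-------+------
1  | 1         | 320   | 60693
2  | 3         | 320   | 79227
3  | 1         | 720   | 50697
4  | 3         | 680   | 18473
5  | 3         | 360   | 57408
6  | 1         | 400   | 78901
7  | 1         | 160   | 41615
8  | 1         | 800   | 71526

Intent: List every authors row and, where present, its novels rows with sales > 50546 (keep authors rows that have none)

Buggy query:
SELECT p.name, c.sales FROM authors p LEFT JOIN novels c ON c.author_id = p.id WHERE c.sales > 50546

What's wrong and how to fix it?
Bug: Filtering c.sales in WHERE discards the NULL rows produced by LEFT JOIN, turning it into an inner join

Fix: Move the right-table condition into the ON clause so unmatched parents are kept

Corrected query:
SELECT p.name, c.sales FROM authors p LEFT JOIN novels c ON c.author_id = p.id AND c.sales > 50546

Result:
name    | sales
--------+------
Asimov  | 50697
Asimov  | 60693
Asimov  | 71526
Asimov  | 78901
Atwood  | NULL 
Le Guin | 57408
Le Guin | 79227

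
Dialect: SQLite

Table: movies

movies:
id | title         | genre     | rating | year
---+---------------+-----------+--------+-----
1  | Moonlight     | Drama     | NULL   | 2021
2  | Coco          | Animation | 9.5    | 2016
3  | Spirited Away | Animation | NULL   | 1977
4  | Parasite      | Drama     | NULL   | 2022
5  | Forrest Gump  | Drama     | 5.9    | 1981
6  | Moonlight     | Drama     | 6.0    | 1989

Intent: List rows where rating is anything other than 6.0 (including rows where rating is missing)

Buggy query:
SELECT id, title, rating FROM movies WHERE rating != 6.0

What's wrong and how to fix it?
Bug: Inequality against NULL is unknown, not true; rows with NULL are dropped

Fix: Add an explicit OR rating IS NULL to include the missing-value rows

Corrected query:
SELECT id, title, rating FROM movies WHERE rating != 6.0 OR rating IS NULL

Result:
id | title         | rating
---+---------------+-------
1  | Moonlight     | NULL  
2  | Coco          | 9.5   
3  | Spirited Away | NULL  
4  | Parasite      | NULL  
5  | Forrest Gump  | 5.9   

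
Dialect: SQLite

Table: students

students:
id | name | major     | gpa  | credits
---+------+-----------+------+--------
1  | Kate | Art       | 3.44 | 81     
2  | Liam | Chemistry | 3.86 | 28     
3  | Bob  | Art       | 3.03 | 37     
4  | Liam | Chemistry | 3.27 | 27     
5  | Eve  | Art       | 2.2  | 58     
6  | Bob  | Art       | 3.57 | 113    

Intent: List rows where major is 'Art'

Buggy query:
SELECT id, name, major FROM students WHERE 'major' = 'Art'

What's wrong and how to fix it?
Bug: Single quotes denote string literals in SQL; the column name is being compared as a constant string

Fix: Reference the column as major without single quotes

Corrected query:
SELECT id, name, major FROM students WHERE major = 'Art'

Result:
id | name | major
---+------+------
1  | Kate | Art  
3  | Bob  | Art  
5  | Eve  | Art  
6  | Bob  | Art  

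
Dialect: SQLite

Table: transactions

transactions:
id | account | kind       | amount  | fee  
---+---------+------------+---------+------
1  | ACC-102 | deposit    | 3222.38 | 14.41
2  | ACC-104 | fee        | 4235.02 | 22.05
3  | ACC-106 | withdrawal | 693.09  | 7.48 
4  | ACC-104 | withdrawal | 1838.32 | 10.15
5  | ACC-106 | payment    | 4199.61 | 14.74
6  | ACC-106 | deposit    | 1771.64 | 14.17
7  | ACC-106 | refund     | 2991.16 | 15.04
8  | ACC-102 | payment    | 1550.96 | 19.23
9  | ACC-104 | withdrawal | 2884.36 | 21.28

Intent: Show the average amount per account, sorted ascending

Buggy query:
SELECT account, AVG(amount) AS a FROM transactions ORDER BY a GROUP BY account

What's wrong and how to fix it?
Bug: GROUP BY must precede ORDER BY

Fix: Move ORDER BY to the end, after GROUP BY

Corrected query:
SELECT account, AVG(amount) AS a FROM transactions GROUP BY account ORDER BY a

Result:
account | a       
--------+---------
ACC-102 | 2386.67 
ACC-106 | 2413.875
ACC-104 | 2985.9  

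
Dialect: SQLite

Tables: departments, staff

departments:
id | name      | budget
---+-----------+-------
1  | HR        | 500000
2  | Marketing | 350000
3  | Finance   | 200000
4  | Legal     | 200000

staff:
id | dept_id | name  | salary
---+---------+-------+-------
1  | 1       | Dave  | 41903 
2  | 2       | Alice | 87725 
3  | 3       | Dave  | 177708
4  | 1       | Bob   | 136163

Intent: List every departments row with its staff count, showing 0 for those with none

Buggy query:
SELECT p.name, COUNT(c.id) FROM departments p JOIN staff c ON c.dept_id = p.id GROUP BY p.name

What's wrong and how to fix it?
Bug: An inner join excludes parents with zero children

Fix: Switch to LEFT JOIN to retain unmatched parent rows

Corrected query:
SELECT p.name, COUNT(c.id) FROM departments p LEFT JOIN staff c ON c.dept_id = p.id GROUP BY p.name

Result:
name      | COUNT(c.id)
----------+------------
Finance   | 1          
HR        | 2          
Legal     | 0          
Marketing | 1          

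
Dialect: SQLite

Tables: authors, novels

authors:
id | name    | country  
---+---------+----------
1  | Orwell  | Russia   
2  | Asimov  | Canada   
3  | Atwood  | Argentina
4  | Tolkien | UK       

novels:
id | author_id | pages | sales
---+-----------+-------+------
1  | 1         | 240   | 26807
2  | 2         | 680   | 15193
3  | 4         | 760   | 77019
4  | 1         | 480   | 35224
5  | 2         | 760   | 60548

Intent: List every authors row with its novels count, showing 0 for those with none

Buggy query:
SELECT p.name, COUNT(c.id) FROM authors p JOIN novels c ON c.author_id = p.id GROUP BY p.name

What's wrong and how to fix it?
Bug: INNER JOIN drops authors rows that have no matching novels rows

Fix: Use LEFT JOIN so parents without children still appear (COUNT(c.id) gives 0)

Corrected query:
SELECT p.name, COUNT(c.id) FROM authors p LEFT JOIN novels c ON c.author_id = p.id GROUP BY p.name

Result:
name    | COUNT(c.id)
--------+------------
Asimov  | 2          
Atwood  | 0          
Orwell  | 2          
Tolkien | 1          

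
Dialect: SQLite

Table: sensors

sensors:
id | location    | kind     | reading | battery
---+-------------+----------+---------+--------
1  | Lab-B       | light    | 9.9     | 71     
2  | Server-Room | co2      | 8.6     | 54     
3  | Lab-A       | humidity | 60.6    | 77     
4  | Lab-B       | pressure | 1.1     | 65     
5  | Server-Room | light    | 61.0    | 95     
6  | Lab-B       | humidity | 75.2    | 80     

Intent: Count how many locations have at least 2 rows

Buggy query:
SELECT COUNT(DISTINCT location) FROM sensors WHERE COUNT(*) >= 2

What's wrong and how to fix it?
Bug: WHERE filters individual rows, not groups, so a group-level COUNT is invalid there

Fix: Group first with HAVING COUNT(*) >= 2, then COUNT the resulting groups

Corrected query:
SELECT COUNT(*) FROM (SELECT location FROM sensors GROUP BY location HAVING COUNT(*) >= 2)

Result:
COUNT(*)
--------
2       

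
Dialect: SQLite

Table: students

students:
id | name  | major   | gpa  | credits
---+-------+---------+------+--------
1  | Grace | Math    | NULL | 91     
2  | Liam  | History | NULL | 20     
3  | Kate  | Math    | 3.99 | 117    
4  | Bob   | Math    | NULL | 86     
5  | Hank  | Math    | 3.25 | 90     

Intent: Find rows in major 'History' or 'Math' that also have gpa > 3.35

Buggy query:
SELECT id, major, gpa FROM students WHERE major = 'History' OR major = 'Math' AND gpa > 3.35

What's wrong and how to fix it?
Bug: Without parentheses, AND is evaluated before OR, so the gpa filter only applies to the 'Math' branch

Fix: Group the OR with parentheses (or use IN), then AND the threshold

Corrected query:
SELECT id, major, gpa FROM students WHERE (major = 'History' OR major = 'Math') AND gpa > 3.35

Result:
id | major | gpa 
---+-------+-----
3  | Math  | 3.99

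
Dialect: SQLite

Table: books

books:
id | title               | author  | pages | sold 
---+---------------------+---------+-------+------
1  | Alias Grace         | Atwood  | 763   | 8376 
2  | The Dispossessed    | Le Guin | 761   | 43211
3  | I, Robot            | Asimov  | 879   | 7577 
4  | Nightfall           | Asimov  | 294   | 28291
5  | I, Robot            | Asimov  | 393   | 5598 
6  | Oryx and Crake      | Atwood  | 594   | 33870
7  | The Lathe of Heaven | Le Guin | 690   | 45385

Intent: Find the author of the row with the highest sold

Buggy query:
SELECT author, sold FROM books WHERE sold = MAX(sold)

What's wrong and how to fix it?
Bug: WHERE is evaluated per row; an aggregate over the whole table isn't defined there

Fix: Use a subquery: WHERE sold = (SELECT MAX(sold) FROM books)

Corrected query:
SELECT author, sold FROM books WHERE sold = (SELECT MAX(sold) FROM books)

Result:
author  | sold 
--------+------
Le Guin | 45385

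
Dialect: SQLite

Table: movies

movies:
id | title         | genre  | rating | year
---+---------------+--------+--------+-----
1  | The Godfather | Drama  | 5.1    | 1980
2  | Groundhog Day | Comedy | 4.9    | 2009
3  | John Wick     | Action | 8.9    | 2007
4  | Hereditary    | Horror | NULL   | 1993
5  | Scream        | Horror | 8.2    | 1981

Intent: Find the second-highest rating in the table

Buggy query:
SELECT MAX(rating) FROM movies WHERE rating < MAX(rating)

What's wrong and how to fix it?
Bug: MAX(rating) on the right of the comparison is an aggregate-in-WHERE error

Fix: Put the inner MAX in a scalar subquery

Corrected query:
SELECT MAX(rating) FROM movies WHERE rating < (SELECT MAX(rating) FROM movies)

Result:
MAX(rating)
-----------
8.2        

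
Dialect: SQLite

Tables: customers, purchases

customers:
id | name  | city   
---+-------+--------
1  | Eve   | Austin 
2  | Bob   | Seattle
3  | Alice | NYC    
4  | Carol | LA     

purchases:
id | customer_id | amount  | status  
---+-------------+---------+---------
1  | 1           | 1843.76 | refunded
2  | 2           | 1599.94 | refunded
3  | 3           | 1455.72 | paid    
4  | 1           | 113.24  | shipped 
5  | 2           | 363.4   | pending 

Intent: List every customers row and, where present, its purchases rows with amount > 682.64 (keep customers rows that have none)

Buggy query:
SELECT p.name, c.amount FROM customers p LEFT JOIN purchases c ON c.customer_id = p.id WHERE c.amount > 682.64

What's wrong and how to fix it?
Bug: A WHERE condition on the right-hand table after LEFT JOIN drops unmatched parents

Fix: Put 'c.amount > 682.64' in the JOIN's ON clause instead of WHERE

Corrected query:
SELECT p.name, c.amount FROM customers p LEFT JOIN purchases c ON c.customer_id = p.id AND c.amount > 682.64

Result:
name  | amount 
------+--------
Eve   | 1843.76
Bob   | 1599.94
Alice | 1455.72
Carol | NULL   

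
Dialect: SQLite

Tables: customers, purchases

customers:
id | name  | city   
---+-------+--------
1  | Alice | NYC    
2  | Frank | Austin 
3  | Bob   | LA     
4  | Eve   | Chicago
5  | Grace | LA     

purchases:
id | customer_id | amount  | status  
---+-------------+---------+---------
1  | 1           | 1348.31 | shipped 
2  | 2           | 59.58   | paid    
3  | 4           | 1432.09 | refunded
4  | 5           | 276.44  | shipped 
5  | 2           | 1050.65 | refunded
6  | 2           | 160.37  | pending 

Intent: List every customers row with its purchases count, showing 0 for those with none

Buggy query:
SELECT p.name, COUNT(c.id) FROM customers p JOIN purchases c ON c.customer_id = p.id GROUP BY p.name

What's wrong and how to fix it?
Bug: An inner join excludes parents with zero children

Fix: Switch to LEFT JOIN to retain unmatched parent rows

Corrected query:
SELECT p.name, COUNT(c.id) FROM customers p LEFT JOIN purchases c ON c.customer_id = p.id GROUP BY p.name

Result:
name  | COUNT(c.id)
------+------------
Alice | 1          
Bob   | 0          
Eve   | 1          
Frank | 3          
Grace | 1          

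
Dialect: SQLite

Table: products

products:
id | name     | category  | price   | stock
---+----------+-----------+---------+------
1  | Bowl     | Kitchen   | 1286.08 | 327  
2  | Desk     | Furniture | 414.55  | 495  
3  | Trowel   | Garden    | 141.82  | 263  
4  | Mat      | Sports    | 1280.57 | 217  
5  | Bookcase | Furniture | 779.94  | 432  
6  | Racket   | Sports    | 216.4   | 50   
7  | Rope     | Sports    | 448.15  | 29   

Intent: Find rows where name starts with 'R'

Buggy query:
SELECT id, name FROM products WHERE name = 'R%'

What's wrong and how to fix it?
Bug: '=' compares the literal string including the % character; pattern matching needs LIKE

Fix: Replace '=' with LIKE so 'R%' is treated as a pattern

Corrected query:
SELECT id, name FROM products WHERE name LIKE 'R%'

Result:
id | name  
---+-------
6  | Racket
7  | Rope  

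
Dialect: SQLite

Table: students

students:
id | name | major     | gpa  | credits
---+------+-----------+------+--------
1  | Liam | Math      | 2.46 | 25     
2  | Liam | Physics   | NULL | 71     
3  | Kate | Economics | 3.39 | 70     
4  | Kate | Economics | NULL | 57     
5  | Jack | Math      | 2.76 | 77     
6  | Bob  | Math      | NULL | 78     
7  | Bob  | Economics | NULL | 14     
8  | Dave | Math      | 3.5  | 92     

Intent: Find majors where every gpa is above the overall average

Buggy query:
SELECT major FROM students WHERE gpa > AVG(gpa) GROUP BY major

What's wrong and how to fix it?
Bug: AVG() is an aggregate; it can't sit directly in WHERE

Fix: Compute the overall average in a scalar subquery and compare each group's MIN against it in HAVING

Corrected query:
SELECT major FROM students GROUP BY major HAVING MIN(gpa) > (SELECT AVG(gpa) FROM students)

Result:
major    
---------
Economics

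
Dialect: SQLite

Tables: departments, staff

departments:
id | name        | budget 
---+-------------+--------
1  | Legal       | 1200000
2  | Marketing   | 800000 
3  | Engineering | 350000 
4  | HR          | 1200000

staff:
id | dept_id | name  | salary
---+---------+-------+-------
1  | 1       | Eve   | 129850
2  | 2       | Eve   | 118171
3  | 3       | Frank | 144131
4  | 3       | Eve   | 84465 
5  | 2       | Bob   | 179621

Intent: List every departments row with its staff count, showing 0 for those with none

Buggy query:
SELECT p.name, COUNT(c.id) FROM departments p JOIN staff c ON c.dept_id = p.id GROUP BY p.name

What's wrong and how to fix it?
Bug: INNER JOIN drops departments rows that have no matching staff rows

Fix: Use LEFT JOIN so parents without children still appear (COUNT(c.id) gives 0)

Corrected query:
SELECT p.name, COUNT(c.id) FROM departments p LEFT JOIN staff c ON c.dept_id = p.id GROUP BY p.name

Result:
name        | COUNT(c.id)
------------+------------
Engineering | 2          
HR          | 0          
Legal       | 1          
Marketing   | 2          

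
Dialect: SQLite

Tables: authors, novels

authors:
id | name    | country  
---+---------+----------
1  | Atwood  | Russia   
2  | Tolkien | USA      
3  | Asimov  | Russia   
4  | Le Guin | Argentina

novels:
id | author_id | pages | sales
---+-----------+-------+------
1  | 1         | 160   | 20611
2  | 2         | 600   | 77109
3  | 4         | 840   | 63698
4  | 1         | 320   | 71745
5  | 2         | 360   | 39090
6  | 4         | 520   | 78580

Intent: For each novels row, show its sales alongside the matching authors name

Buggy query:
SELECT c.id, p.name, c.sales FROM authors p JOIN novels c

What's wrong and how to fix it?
Bug: JOIN with no ON clause produces a cartesian product; every novels row pairs with every authors row

Fix: Specify the join condition linking the foreign key to the parent id

Corrected query:
SELECT c.id, p.name, c.sales FROM authors p JOIN novels c ON c.author_id = p.id

Result:
id | name    | sales
---+---------+------
1  | Atwood  | 20611
2  | Tolkien | 77109
3  | Le Guin | 63698
4  | Atwood  | 71745
5  | Tolkien | 39090
6  | Le Guin | 78580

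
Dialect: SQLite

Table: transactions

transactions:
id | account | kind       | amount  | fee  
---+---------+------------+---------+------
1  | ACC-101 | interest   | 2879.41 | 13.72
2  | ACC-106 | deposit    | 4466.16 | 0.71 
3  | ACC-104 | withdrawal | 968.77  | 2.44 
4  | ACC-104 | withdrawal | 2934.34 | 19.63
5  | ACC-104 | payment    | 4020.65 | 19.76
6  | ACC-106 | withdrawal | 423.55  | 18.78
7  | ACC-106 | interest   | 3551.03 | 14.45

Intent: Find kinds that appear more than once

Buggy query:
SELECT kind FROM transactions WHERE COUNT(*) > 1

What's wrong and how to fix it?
Bug: COUNT(*) is an aggregate and cannot be used in WHERE

Fix: GROUP BY kind, then filter groups with HAVING COUNT(*) > 1

Corrected query:
SELECT kind FROM transactions GROUP BY kind HAVING COUNT(*) > 1

Result:
kind      
----------
interest  
withdrawal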